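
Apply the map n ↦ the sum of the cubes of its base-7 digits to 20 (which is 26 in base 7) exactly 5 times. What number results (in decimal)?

218

20 = (2,6)_7 → 2³ + 6³ = 224
224 = (4,4,0)_7 → 4³ + 4³ + 0³ = 128
128 = (2,4,2)_7 → 2³ + 4³ + 2³ = 80
80 = (1,4,3)_7 → 1³ + 4³ + 3³ = 92
92 = (1,6,1)_7 → 1³ + 6³ + 1³ = 218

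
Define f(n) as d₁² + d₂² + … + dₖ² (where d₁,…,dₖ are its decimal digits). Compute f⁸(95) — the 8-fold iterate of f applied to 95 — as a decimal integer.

95 → 9² + 5² = 106
106 → 1² + 0² + 6² = 37
37 → 3² + 7² = 58
58 → 5² + 8² = 89
89 → 8² + 9² = 145
145 → 1² + 4² + 5² = 42
42 → 4² + 2² = 20
20 → 2² + 0² = 4

4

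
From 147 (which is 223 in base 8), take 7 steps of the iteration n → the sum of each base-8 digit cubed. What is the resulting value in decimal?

469

147 = (2,2,3)_8 → 43
43 = (5,3)_8 → 152
152 = (2,3,0)_8 → 35
35 = (4,3)_8 → 91
91 = (1,3,3)_8 → 55
55 = (6,7)_8 → 559
559 = (1,0,5,7)_8 → 469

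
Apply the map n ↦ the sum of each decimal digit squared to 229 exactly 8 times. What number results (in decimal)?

58

229 → 2² + 2² + 9² = 4 + 4 + 81 = 89
89 → 8² + 9² = 64 + 81 = 145
145 → 1² + 4² + 5² = 1 + 16 + 25 = 42
42 → 4² + 2² = 16 + 4 = 20
20 → 2² + 0² = 4 + 0 = 4
4 → 4² = 16
16 → 1² + 6² = 1 + 36 = 37
37 → 3² + 7² = 9 + 49 = 58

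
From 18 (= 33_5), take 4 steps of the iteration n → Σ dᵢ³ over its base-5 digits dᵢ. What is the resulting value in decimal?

18 = (3,3)_5 → 3³ + 3³ = 54
54 = (2,0,4)_5 → 2³ + 0³ + 4³ = 72
72 = (2,4,2)_5 → 2³ + 4³ + 2³ = 80
80 = (3,1,0)_5 → 3³ + 1³ + 0³ = 28

28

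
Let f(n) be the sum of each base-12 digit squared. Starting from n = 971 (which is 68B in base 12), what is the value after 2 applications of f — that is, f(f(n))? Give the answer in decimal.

62

971 = (6,8,11)_12 → 6² + 8² + 11² = 36 + 64 + 121 = 221
221 = (1,6,5)_12 → 1² + 6² + 5² = 1 + 36 + 25 = 62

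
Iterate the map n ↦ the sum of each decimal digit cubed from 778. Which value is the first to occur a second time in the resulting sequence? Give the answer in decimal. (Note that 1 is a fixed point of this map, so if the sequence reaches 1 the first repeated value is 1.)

778 → 7³ + 7³ + 8³ = 343 + 343 + 512 = 1198
1198 → 1³ + 1³ + 9³ + 8³ = 1 + 1 + 729 + 512 = 1243
1243 → 1³ + 2³ + 4³ + 3³ = 1 + 8 + 64 + 27 = 100
100 → 1³ + 0³ + 0³ = 1 + 0 + 0 = 1  — reached the fixed point 1.
1 → 1, so 1 is the first repeated value.

1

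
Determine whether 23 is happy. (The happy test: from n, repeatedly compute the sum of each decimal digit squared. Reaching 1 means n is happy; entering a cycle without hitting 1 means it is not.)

happy

23 → 2² + 3² = 13
13 → 1² + 3² = 10
10 → 1² + 0² = 1  — reached 1.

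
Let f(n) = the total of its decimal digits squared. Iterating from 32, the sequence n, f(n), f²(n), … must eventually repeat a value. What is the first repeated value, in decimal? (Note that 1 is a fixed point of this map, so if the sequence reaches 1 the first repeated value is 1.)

1

32 → 3² + 2² = 13
13 → 1² + 3² = 10
10 → 1² + 0² = 1  — reached the fixed point 1.
1 → 1, so 1 is the first repeated value.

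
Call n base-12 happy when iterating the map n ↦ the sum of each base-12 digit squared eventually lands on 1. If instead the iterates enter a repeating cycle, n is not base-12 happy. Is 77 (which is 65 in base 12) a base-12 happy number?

77 = (6,5)_12 → 6² + 5² = 36 + 25 = 61
61 = (5,1)_12 → 5² + 1² = 25 + 1 = 26
26 = (2,2)_12 → 2² + 2² = 4 + 4 = 8
8 = (8)_12 → 8² = 64
64 = (5,4)_12 → 5² + 4² = 25 + 16 = 41
41 = (3,5)_12 → 3² + 5² = 9 + 25 = 34
34 = (2,10)_12 → 2² + 10² = 4 + 100 = 104
104 = (8,8)_12 → 8² + 8² = 64 + 64 = 128
128 = (10,8)_12 → 10² + 8² = 100 + 64 = 164
164 = (1,1,8)_12 → 1² + 1² + 8² = 1 + 1 + 64 = 66
66 = (5,6)_12 → 5² + 6² = 25 + 36 = 61  — 61 already seen; the sequence cycles without reaching 1.

not base-12 happy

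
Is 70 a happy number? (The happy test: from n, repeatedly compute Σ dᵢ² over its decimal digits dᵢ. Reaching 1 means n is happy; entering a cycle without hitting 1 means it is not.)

happy

70 → 7² + 0² = 49
49 → 4² + 9² = 97
97 → 9² + 7² = 130
130 → 1² + 3² + 0² = 10
10 → 1² + 0² = 1  — reached 1.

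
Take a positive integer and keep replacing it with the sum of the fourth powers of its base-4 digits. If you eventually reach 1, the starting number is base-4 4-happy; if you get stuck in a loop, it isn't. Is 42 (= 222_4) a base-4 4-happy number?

not base-4 4-happy

42 = (2,2,2)_4 → 2⁴ + 2⁴ + 2⁴ = 16 + 16 + 16 = 48
48 = (3,0,0)_4 → 3⁴ + 0⁴ + 0⁴ = 81 + 0 + 0 = 81
81 = (1,1,0,1)_4 → 1⁴ + 1⁴ + 0⁴ + 1⁴ = 1 + 1 + 0 + 1 = 3
3 = (3)_4 → 3⁴ = 81  — 81 already seen; the sequence cycles without reaching 1.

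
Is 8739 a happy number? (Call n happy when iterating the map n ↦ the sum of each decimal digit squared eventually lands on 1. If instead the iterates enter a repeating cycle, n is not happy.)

8739 → 203
203 → 13
13 → 10
10 → 1  — reached 1.

happy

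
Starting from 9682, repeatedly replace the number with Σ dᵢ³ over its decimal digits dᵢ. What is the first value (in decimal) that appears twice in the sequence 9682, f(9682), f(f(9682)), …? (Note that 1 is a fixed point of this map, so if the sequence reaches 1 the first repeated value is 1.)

133

9682 → 9³ + 6³ + 8³ + 2³ = 1465
1465 → 1³ + 4³ + 6³ + 5³ = 406
406 → 4³ + 0³ + 6³ = 280
280 → 2³ + 8³ + 0³ = 520
520 → 5³ + 2³ + 0³ = 133
133 → 1³ + 3³ + 3³ = 55
55 → 5³ + 5³ = 250
250 → 2³ + 5³ + 0³ = 133  — 133 already appeared earlier.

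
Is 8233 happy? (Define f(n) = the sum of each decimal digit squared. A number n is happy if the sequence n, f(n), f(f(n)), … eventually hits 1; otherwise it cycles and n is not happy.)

8233 → 86
86 → 100
100 → 1  — reached 1.

happy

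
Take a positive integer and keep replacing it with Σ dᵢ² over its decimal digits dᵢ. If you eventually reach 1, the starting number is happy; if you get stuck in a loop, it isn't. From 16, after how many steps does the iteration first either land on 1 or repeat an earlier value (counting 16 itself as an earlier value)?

16 → 1² + 6² = 1 + 36 = 37
37 → 3² + 7² = 9 + 49 = 58
58 → 5² + 8² = 25 + 64 = 89
89 → 8² + 9² = 64 + 81 = 145
145 → 1² + 4² + 5² = 1 + 16 + 25 = 42
42 → 4² + 2² = 16 + 4 = 20
20 → 2² + 0² = 4 + 0 = 4
4 → 4² = 16  — 16 repeats.
That took 8 steps.

8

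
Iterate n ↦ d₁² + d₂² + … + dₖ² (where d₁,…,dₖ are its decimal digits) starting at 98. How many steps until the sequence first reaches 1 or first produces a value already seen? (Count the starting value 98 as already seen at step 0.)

9

98 → 9² + 8² = 81 + 64 = 145
145 → 1² + 4² + 5² = 1 + 16 + 25 = 42
42 → 4² + 2² = 16 + 4 = 20
20 → 2² + 0² = 4 + 0 = 4
4 → 4² = 16
16 → 1² + 6² = 1 + 36 = 37
37 → 3² + 7² = 9 + 49 = 58
58 → 5² + 8² = 25 + 64 = 89
89 → 8² + 9² = 64 + 81 = 145  — 145 repeats.
That took 9 steps.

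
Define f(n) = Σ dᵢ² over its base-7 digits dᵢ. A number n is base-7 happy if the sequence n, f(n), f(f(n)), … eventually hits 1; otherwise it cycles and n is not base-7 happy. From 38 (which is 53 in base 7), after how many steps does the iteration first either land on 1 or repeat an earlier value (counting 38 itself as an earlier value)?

4

38 = (5,3)_7 → 5² + 3² = 25 + 9 = 34
34 = (4,6)_7 → 4² + 6² = 16 + 36 = 52
52 = (1,0,3)_7 → 1² + 0² + 3² = 1 + 0 + 9 = 10
10 = (1,3)_7 → 1² + 3² = 1 + 9 = 10  — 10 repeats.
That took 4 steps.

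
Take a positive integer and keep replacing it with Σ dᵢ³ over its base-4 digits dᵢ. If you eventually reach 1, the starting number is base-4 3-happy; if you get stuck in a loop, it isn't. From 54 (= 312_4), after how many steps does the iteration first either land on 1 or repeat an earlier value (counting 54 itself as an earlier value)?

54 = (3,1,2)_4 → 3³ + 1³ + 2³ = 36
36 = (2,1,0)_4 → 2³ + 1³ + 0³ = 9
9 = (2,1)_4 → 2³ + 1³ = 9  — 9 repeats.
That took 3 steps.

3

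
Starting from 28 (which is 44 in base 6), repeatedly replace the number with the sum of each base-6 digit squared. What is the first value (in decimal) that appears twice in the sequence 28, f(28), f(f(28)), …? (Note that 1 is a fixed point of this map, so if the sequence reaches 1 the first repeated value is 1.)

28 = (4,4)_6 → 4² + 4² = 32
32 = (5,2)_6 → 5² + 2² = 29
29 = (4,5)_6 → 4² + 5² = 41
41 = (1,0,5)_6 → 1² + 0² + 5² = 26
26 = (4,2)_6 → 4² + 2² = 20
20 = (3,2)_6 → 3² + 2² = 13
13 = (2,1)_6 → 2² + 1² = 5
5 = (5)_6 → 5² = 25
25 = (4,1)_6 → 4² + 1² = 17
17 = (2,5)_6 → 2² + 5² = 29  — 29 already appeared earlier.

29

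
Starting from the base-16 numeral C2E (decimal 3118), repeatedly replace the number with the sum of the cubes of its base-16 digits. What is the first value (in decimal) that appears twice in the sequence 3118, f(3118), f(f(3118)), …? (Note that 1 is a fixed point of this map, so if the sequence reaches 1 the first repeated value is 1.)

3118 = (12,2,14)_16 → 4480
4480 = (1,1,8,0)_16 → 514
514 = (2,0,2)_16 → 16
16 = (1,0)_16 → 1  — reached the fixed point 1.
1 → 1, so 1 is the first repeated value.

1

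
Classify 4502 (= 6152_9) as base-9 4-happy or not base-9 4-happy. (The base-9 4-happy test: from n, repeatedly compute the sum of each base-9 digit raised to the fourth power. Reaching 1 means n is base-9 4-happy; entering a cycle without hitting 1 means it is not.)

not base-9 4-happy

4502 = (6,1,5,2)_9 → 6⁴ + 1⁴ + 5⁴ + 2⁴ = 1938
1938 = (2,5,8,3)_9 → 2⁴ + 5⁴ + 8⁴ + 3⁴ = 4818
4818 = (6,5,4,3)_9 → 6⁴ + 5⁴ + 4⁴ + 3⁴ = 2258
2258 = (3,0,7,8)_9 → 3⁴ + 0⁴ + 7⁴ + 8⁴ = 6578
6578 = (1,0,0,1,8)_9 → 1⁴ + 0⁴ + 0⁴ + 1⁴ + 8⁴ = 4098
4098 = (5,5,5,3)_9 → 5⁴ + 5⁴ + 5⁴ + 3⁴ = 1956
1956 = (2,6,1,3)_9 → 2⁴ + 6⁴ + 1⁴ + 3⁴ = 1394
1394 = (1,8,1,8)_9 → 1⁴ + 8⁴ + 1⁴ + 8⁴ = 8194
8194 = (1,2,2,1,4)_9 → 1⁴ + 2⁴ + 2⁴ + 1⁴ + 4⁴ = 290
290 = (3,5,2)_9 → 3⁴ + 5⁴ + 2⁴ = 722
722 = (8,8,2)_9 → 8⁴ + 8⁴ + 2⁴ = 8208
8208 = (1,2,2,3,0)_9 → 1⁴ + 2⁴ + 2⁴ + 3⁴ + 0⁴ = 114
114 = (1,3,6)_9 → 1⁴ + 3⁴ + 6⁴ = 1378
1378 = (1,8,0,1)_9 → 1⁴ + 8⁴ + 0⁴ + 1⁴ = 4098  — 4098 already seen; the sequence cycles without reaching 1.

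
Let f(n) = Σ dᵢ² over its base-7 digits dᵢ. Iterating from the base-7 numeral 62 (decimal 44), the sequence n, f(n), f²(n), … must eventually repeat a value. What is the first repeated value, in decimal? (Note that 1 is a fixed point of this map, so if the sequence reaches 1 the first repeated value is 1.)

2

44 = (6,2)_7 → 6² + 2² = 36 + 4 = 40
40 = (5,5)_7 → 5² + 5² = 25 + 25 = 50
50 = (1,0,1)_7 → 1² + 0² + 1² = 1 + 0 + 1 = 2
2 = (2)_7 → 2² = 4
4 = (4)_7 → 4² = 16
16 = (2,2)_7 → 2² + 2² = 4 + 4 = 8
8 = (1,1)_7 → 1² + 1² = 1 + 1 = 2  — 2 already appeared earlier.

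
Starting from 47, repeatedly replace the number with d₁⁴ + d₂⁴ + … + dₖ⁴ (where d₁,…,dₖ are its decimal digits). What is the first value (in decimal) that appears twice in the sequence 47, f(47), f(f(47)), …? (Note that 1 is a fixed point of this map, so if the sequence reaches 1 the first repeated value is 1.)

47 → 4⁴ + 7⁴ = 2657
2657 → 2⁴ + 6⁴ + 5⁴ + 7⁴ = 4338
4338 → 4⁴ + 3⁴ + 3⁴ + 8⁴ = 4514
4514 → 4⁴ + 5⁴ + 1⁴ + 4⁴ = 1138
1138 → 1⁴ + 1⁴ + 3⁴ + 8⁴ = 4179
4179 → 4⁴ + 1⁴ + 7⁴ + 9⁴ = 9219
9219 → 9⁴ + 2⁴ + 1⁴ + 9⁴ = 13139
13139 → 1⁴ + 3⁴ + 1⁴ + 3⁴ + 9⁴ = 6725
6725 → 6⁴ + 7⁴ + 2⁴ + 5⁴ = 4338  — 4338 already appeared earlier.

4338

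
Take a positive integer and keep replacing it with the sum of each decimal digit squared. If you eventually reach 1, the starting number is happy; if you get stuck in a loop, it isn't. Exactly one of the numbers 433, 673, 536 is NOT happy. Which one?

433

433: 433 → 34 → 25 → 29 → 85 → 89 → 145 → 42 → 20 → 4 → 16 → 37 → 58 → 89  — repeats 89 (not happy)
673: 673 → 94 → 97 → 130 → 10 → 1  — reaches 1 (happy)
536: 536 → 70 → 49 → 97 → 130 → 10 → 1  — reaches 1 (happy)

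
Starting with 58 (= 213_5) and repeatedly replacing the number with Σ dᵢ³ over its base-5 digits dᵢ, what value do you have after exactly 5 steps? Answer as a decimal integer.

58 = (2,1,3)_5 → 2³ + 1³ + 3³ = 36
36 = (1,2,1)_5 → 1³ + 2³ + 1³ = 10
10 = (2,0)_5 → 2³ + 0³ = 8
8 = (1,3)_5 → 1³ + 3³ = 28
28 = (1,0,3)_5 → 1³ + 0³ + 3³ = 28

28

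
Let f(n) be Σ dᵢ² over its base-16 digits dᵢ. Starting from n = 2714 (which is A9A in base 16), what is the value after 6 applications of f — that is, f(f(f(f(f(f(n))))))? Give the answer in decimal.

16

2714 = (10,9,10)_16 → 10² + 9² + 10² = 100 + 81 + 100 = 281
281 = (1,1,9)_16 → 1² + 1² + 9² = 1 + 1 + 81 = 83
83 = (5,3)_16 → 5² + 3² = 25 + 9 = 34
34 = (2,2)_16 → 2² + 2² = 4 + 4 = 8
8 = (8)_16 → 8² = 64
64 = (4,0)_16 → 4² + 0² = 16 + 0 = 16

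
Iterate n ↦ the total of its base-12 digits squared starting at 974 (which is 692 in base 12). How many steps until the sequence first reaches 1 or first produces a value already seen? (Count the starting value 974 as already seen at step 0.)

8

974 = (6,9,2)_12 → 6² + 9² + 2² = 121
121 = (10,1)_12 → 10² + 1² = 101
101 = (8,5)_12 → 8² + 5² = 89
89 = (7,5)_12 → 7² + 5² = 74
74 = (6,2)_12 → 6² + 2² = 40
40 = (3,4)_12 → 3² + 4² = 25
25 = (2,1)_12 → 2² + 1² = 5
5 = (5)_12 → 5² = 25  — 25 repeats.
That took 8 steps.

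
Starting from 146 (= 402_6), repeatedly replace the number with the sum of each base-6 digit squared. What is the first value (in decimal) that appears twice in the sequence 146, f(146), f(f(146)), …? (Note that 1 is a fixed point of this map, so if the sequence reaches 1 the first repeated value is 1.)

146 = (4,0,2)_6 → 4² + 0² + 2² = 20
20 = (3,2)_6 → 3² + 2² = 13
13 = (2,1)_6 → 2² + 1² = 5
5 = (5)_6 → 5² = 25
25 = (4,1)_6 → 4² + 1² = 17
17 = (2,5)_6 → 2² + 5² = 29
29 = (4,5)_6 → 4² + 5² = 41
41 = (1,0,5)_6 → 1² + 0² + 5² = 26
26 = (4,2)_6 → 4² + 2² = 20  — 20 already appeared earlier.

20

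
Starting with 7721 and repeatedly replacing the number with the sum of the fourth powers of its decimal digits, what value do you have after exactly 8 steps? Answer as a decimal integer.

15604

7721 → 7⁴ + 7⁴ + 2⁴ + 1⁴ = 2401 + 2401 + 16 + 1 = 4819
4819 → 4⁴ + 8⁴ + 1⁴ + 9⁴ = 256 + 4096 + 1 + 6561 = 10914
10914 → 1⁴ + 0⁴ + 9⁴ + 1⁴ + 4⁴ = 1 + 0 + 6561 + 1 + 256 = 6819
6819 → 6⁴ + 8⁴ + 1⁴ + 9⁴ = 1296 + 4096 + 1 + 6561 = 11954
11954 → 1⁴ + 1⁴ + 9⁴ + 5⁴ + 4⁴ = 1 + 1 + 6561 + 625 + 256 = 7444
7444 → 7⁴ + 4⁴ + 4⁴ + 4⁴ = 2401 + 256 + 256 + 256 = 3169
3169 → 3⁴ + 1⁴ + 6⁴ + 9⁴ = 81 + 1 + 1296 + 6561 = 7939
7939 → 7⁴ + 9⁴ + 3⁴ + 9⁴ = 2401 + 6561 + 81 + 6561 = 15604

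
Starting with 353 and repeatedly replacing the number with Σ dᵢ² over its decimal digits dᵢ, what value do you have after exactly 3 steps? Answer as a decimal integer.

353 → 3² + 5² + 3² = 9 + 25 + 9 = 43
43 → 4² + 3² = 16 + 9 = 25
25 → 2² + 5² = 4 + 25 = 29

29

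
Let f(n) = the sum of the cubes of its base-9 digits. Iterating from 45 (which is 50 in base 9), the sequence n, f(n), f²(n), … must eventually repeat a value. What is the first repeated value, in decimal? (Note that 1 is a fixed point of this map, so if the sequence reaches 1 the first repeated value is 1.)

1

45 = (5,0)_9 → 5³ + 0³ = 125
125 = (1,4,8)_9 → 1³ + 4³ + 8³ = 577
577 = (7,1,1)_9 → 7³ + 1³ + 1³ = 345
345 = (4,2,3)_9 → 4³ + 2³ + 3³ = 99
99 = (1,2,0)_9 → 1³ + 2³ + 0³ = 9
9 = (1,0)_9 → 1³ + 0³ = 1  — reached the fixed point 1.
1 → 1, so 1 is the first repeated value.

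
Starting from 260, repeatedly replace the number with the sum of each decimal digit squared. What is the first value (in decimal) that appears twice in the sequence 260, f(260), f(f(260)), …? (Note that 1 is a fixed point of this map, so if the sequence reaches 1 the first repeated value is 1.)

16

260 → 40
40 → 16
16 → 37
37 → 58
58 → 89
89 → 145
145 → 42
42 → 20
20 → 4
4 → 16  — 16 already appeared earlier.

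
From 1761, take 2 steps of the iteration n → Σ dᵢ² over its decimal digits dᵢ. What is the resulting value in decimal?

113

1761 → 1² + 7² + 6² + 1² = 1 + 49 + 36 + 1 = 87
87 → 8² + 7² = 64 + 49 = 113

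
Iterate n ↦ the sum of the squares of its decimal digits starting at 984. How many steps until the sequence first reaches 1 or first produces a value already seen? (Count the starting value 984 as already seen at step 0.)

984 → 9² + 8² + 4² = 161
161 → 1² + 6² + 1² = 38
38 → 3² + 8² = 73
73 → 7² + 3² = 58
58 → 5² + 8² = 89
89 → 8² + 9² = 145
145 → 1² + 4² + 5² = 42
42 → 4² + 2² = 20
20 → 2² + 0² = 4
4 → 4² = 16
16 → 1² + 6² = 37
37 → 3² + 7² = 58  — 58 repeats.
That took 12 steps.

12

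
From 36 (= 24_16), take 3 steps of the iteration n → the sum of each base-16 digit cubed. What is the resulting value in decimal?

36 = (2,4)_16 → 2³ + 4³ = 8 + 64 = 72
72 = (4,8)_16 → 4³ + 8³ = 64 + 512 = 576
576 = (2,4,0)_16 → 2³ + 4³ + 0³ = 8 + 64 + 0 = 72

72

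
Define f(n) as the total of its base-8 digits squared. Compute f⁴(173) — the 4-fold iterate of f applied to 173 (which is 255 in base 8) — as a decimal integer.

4

173 = (2,5,5)_8 → 2² + 5² + 5² = 54
54 = (6,6)_8 → 6² + 6² = 72
72 = (1,1,0)_8 → 1² + 1² + 0² = 2
2 = (2)_8 → 2² = 4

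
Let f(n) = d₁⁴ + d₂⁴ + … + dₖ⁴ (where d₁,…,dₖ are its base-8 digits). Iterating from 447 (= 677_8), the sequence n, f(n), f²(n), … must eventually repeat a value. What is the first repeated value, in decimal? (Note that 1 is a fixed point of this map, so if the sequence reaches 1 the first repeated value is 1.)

256

447 = (6,7,7)_8 → 6098
6098 = (1,3,7,2,2)_8 → 2515
2515 = (4,7,2,3)_8 → 2754
2754 = (5,3,0,2)_8 → 722
722 = (1,3,2,2)_8 → 114
114 = (1,6,2)_8 → 1313
1313 = (2,4,4,1)_8 → 529
529 = (1,0,2,1)_8 → 18
18 = (2,2)_8 → 32
32 = (4,0)_8 → 256
256 = (4,0,0)_8 → 256  — 256 already appeared earlier.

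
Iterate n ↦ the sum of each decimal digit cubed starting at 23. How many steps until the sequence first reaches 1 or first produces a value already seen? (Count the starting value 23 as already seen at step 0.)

8

23 → 2³ + 3³ = 8 + 27 = 35
35 → 3³ + 5³ = 27 + 125 = 152
152 → 1³ + 5³ + 2³ = 1 + 125 + 8 = 134
134 → 1³ + 3³ + 4³ = 1 + 27 + 64 = 92
92 → 9³ + 2³ = 729 + 8 = 737
737 → 7³ + 3³ + 7³ = 343 + 27 + 343 = 713
713 → 7³ + 1³ + 3³ = 343 + 1 + 27 = 371
371 → 3³ + 7³ + 1³ = 27 + 343 + 1 = 371  — 371 repeats.
That took 8 steps.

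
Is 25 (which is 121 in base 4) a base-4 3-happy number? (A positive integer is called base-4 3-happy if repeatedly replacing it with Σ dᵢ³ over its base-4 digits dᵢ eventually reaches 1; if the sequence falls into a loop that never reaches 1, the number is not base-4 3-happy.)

base-4 3-happy

25 = (1,2,1)_4 → 1³ + 2³ + 1³ = 1 + 8 + 1 = 10
10 = (2,2)_4 → 2³ + 2³ = 8 + 8 = 16
16 = (1,0,0)_4 → 1³ + 0³ + 0³ = 1 + 0 + 0 = 1  — reached 1.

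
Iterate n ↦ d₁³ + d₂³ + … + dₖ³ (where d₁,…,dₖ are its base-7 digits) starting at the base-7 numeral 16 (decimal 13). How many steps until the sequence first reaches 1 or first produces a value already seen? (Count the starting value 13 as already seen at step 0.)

13 = (1,6)_7 → 1³ + 6³ = 217
217 = (4,3,0)_7 → 4³ + 3³ + 0³ = 91
91 = (1,6,0)_7 → 1³ + 6³ + 0³ = 217  — 217 repeats.
That took 3 steps.

3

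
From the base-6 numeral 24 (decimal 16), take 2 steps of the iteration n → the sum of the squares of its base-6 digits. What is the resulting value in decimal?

16 = (2,4)_6 → 2² + 4² = 4 + 16 = 20
20 = (3,2)_6 → 3² + 2² = 9 + 4 = 13

13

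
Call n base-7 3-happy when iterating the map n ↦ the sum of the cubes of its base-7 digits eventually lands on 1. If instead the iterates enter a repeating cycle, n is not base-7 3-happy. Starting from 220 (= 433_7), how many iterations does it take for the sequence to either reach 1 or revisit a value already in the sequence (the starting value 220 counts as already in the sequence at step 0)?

6

220 = (4,3,3)_7 → 4³ + 3³ + 3³ = 118
118 = (2,2,6)_7 → 2³ + 2³ + 6³ = 232
232 = (4,5,1)_7 → 4³ + 5³ + 1³ = 190
190 = (3,6,1)_7 → 3³ + 6³ + 1³ = 244
244 = (4,6,6)_7 → 4³ + 6³ + 6³ = 496
496 = (1,3,0,6)_7 → 1³ + 3³ + 0³ + 6³ = 244  — 244 repeats.
That took 6 steps.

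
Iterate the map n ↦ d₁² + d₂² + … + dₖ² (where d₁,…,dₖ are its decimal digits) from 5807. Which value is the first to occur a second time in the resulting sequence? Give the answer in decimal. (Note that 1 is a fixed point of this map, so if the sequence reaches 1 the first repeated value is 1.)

37

5807 → 5² + 8² + 0² + 7² = 138
138 → 1² + 3² + 8² = 74
74 → 7² + 4² = 65
65 → 6² + 5² = 61
61 → 6² + 1² = 37
37 → 3² + 7² = 58
58 → 5² + 8² = 89
89 → 8² + 9² = 145
145 → 1² + 4² + 5² = 42
42 → 4² + 2² = 20
20 → 2² + 0² = 4
4 → 4² = 16
16 → 1² + 6² = 37  — 37 already appeared earlier.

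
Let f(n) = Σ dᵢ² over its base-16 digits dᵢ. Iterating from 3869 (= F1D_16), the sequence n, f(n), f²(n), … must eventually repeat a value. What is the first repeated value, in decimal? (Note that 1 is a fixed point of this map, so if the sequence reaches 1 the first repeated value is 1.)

169

3869 = (15,1,13)_16 → 15² + 1² + 13² = 395
395 = (1,8,11)_16 → 1² + 8² + 11² = 186
186 = (11,10)_16 → 11² + 10² = 221
221 = (13,13)_16 → 13² + 13² = 338
338 = (1,5,2)_16 → 1² + 5² + 2² = 30
30 = (1,14)_16 → 1² + 14² = 197
197 = (12,5)_16 → 12² + 5² = 169
169 = (10,9)_16 → 10² + 9² = 181
181 = (11,5)_16 → 11² + 5² = 146
146 = (9,2)_16 → 9² + 2² = 85
85 = (5,5)_16 → 5² + 5² = 50
50 = (3,2)_16 → 3² + 2² = 13
13 = (13)_16 → 13² = 169  — 169 already appeared earlier.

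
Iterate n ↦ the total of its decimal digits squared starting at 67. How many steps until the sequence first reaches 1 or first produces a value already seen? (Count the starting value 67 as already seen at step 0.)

67 → 6² + 7² = 85
85 → 8² + 5² = 89
89 → 8² + 9² = 145
145 → 1² + 4² + 5² = 42
42 → 4² + 2² = 20
20 → 2² + 0² = 4
4 → 4² = 16
16 → 1² + 6² = 37
37 → 3² + 7² = 58
58 → 5² + 8² = 89  — 89 repeats.
That took 10 steps.

10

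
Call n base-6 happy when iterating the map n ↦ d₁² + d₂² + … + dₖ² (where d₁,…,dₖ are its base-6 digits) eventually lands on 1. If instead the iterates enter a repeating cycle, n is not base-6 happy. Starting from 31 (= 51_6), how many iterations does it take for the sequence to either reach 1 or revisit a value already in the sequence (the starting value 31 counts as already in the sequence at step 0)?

9

31 = (5,1)_6 → 5² + 1² = 26
26 = (4,2)_6 → 4² + 2² = 20
20 = (3,2)_6 → 3² + 2² = 13
13 = (2,1)_6 → 2² + 1² = 5
5 = (5)_6 → 5² = 25
25 = (4,1)_6 → 4² + 1² = 17
17 = (2,5)_6 → 2² + 5² = 29
29 = (4,5)_6 → 4² + 5² = 41
41 = (1,0,5)_6 → 1² + 0² + 5² = 26  — 26 repeats.
That took 9 steps.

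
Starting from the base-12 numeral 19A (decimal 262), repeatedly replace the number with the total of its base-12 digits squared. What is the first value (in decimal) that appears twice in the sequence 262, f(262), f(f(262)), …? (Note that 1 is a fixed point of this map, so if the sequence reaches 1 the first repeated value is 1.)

262 = (1,9,10)_12 → 182
182 = (1,3,2)_12 → 14
14 = (1,2)_12 → 5
5 = (5)_12 → 25
25 = (2,1)_12 → 5  — 5 already appeared earlier.

5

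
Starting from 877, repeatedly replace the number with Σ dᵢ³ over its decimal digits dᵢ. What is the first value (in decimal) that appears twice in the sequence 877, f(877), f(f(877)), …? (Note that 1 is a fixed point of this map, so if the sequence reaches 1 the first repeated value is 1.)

1

877 → 8³ + 7³ + 7³ = 512 + 343 + 343 = 1198
1198 → 1³ + 1³ + 9³ + 8³ = 1 + 1 + 729 + 512 = 1243
1243 → 1³ + 2³ + 4³ + 3³ = 1 + 8 + 64 + 27 = 100
100 → 1³ + 0³ + 0³ = 1 + 0 + 0 = 1  — reached the fixed point 1.
1 → 1, so 1 is the first repeated value.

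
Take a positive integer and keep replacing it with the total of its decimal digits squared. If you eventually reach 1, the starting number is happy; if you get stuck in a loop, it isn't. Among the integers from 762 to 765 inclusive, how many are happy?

1

762: 762 → 89 → 145 → 42 → 20 → 4 → 16 → 37 → 58 → 89  — not happy
763: 763 → 94 → 97 → 130 → 10 → 1  — happy
764: 764 → 101 → 2 → 4 → 16 → 37 → 58 → 89 → 145 → 42 → 20 → 4  — not happy
765: 765 → 110 → 2 → 4 → 16 → 37 → 58 → 89 → 145 → 42 → 20 → 4  — not happy
happy: 763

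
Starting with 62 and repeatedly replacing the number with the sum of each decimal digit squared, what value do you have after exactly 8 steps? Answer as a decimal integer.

20

62 → 6² + 2² = 36 + 4 = 40
40 → 4² + 0² = 16 + 0 = 16
16 → 1² + 6² = 1 + 36 = 37
37 → 3² + 7² = 9 + 49 = 58
58 → 5² + 8² = 25 + 64 = 89
89 → 8² + 9² = 64 + 81 = 145
145 → 1² + 4² + 5² = 1 + 16 + 25 = 42
42 → 4² + 2² = 16 + 4 = 20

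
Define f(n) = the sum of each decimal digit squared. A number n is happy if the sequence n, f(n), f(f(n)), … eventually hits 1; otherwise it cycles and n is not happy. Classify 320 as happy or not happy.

320 → 3² + 2² + 0² = 9 + 4 + 0 = 13
13 → 1² + 3² = 1 + 9 = 10
10 → 1² + 0² = 1 + 0 = 1  — reached 1.

happy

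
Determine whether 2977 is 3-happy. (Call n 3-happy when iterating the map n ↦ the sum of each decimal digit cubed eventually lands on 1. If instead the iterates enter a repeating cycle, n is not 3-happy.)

3-happy

2977 → 1423
1423 → 100
100 → 1  — reached 1.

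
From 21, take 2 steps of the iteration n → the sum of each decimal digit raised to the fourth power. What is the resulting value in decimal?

2402

21 → 2⁴ + 1⁴ = 17
17 → 1⁴ + 7⁴ = 2402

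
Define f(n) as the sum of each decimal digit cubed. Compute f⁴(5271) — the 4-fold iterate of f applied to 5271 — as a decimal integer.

792

5271 → 5³ + 2³ + 7³ + 1³ = 125 + 8 + 343 + 1 = 477
477 → 4³ + 7³ + 7³ = 64 + 343 + 343 = 750
750 → 7³ + 5³ + 0³ = 343 + 125 + 0 = 468
468 → 4³ + 6³ + 8³ = 64 + 216 + 512 = 792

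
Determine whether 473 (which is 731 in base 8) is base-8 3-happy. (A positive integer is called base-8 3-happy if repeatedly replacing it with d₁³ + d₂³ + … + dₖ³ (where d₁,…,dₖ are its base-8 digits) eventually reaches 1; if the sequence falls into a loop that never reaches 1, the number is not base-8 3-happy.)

base-8 3-happy

473 = (7,3,1)_8 → 7³ + 3³ + 1³ = 371
371 = (5,6,3)_8 → 5³ + 6³ + 3³ = 368
368 = (5,6,0)_8 → 5³ + 6³ + 0³ = 341
341 = (5,2,5)_8 → 5³ + 2³ + 5³ = 258
258 = (4,0,2)_8 → 4³ + 0³ + 2³ = 72
72 = (1,1,0)_8 → 1³ + 1³ + 0³ = 2
2 = (2)_8 → 2³ = 8
8 = (1,0)_8 → 1³ + 0³ = 1  — reached 1.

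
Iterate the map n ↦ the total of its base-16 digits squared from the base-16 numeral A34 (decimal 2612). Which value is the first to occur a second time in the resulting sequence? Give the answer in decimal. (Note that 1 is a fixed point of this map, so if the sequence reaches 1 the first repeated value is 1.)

169

2612 = (10,3,4)_16 → 10² + 3² + 4² = 125
125 = (7,13)_16 → 7² + 13² = 218
218 = (13,10)_16 → 13² + 10² = 269
269 = (1,0,13)_16 → 1² + 0² + 13² = 170
170 = (10,10)_16 → 10² + 10² = 200
200 = (12,8)_16 → 12² + 8² = 208
208 = (13,0)_16 → 13² + 0² = 169
169 = (10,9)_16 → 10² + 9² = 181
181 = (11,5)_16 → 11² + 5² = 146
146 = (9,2)_16 → 9² + 2² = 85
85 = (5,5)_16 → 5² + 5² = 50
50 = (3,2)_16 → 3² + 2² = 13
13 = (13)_16 → 13² = 169  — 169 already appeared earlier.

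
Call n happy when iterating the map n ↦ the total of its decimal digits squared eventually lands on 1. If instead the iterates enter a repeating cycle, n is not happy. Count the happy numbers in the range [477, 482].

1

477: 477 → 114 → 18 → 65 → 61 → 37 → 58 → 89 → 145 → 42 → 20 → 4 → 16 → 37  — not happy
478: 478 → 129 → 86 → 100 → 1  — happy
479: 479 → 146 → 53 → 34 → 25 → 29 → 85 → 89 → 145 → 42 → 20 → 4 → 16 → 37 → 58 → 89  — not happy
480: 480 → 80 → 64 → 52 → 29 → 85 → 89 → 145 → 42 → 20 → 4 → 16 → 37 → 58 → 89  — not happy
481: 481 → 81 → 65 → 61 → 37 → 58 → 89 → 145 → 42 → 20 → 4 → 16 → 37  — not happy
482: 482 → 84 → 80 → 64 → 52 → 29 → 85 → 89 → 145 → 42 → 20 → 4 → 16 → 37 → 58 → 89  — not happy
happy: 478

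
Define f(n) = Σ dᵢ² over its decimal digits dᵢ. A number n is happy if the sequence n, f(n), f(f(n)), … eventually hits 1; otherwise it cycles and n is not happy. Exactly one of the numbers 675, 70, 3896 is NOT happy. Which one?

675

675: 675 → 110 → 2 → 4 → 16 → 37 → 58 → 89 → 145 → 42 → 20 → 4  — repeats 4 (not happy)
70: 70 → 49 → 97 → 130 → 10 → 1  — reaches 1 (happy)
3896: 3896 → 190 → 82 → 68 → 100 → 1  — reaches 1 (happy)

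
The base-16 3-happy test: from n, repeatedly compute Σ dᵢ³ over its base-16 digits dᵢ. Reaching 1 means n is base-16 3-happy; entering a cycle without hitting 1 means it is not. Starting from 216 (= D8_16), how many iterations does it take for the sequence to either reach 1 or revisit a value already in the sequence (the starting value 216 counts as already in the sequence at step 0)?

216 = (13,8)_16 → 13³ + 8³ = 2197 + 512 = 2709
2709 = (10,9,5)_16 → 10³ + 9³ + 5³ = 1000 + 729 + 125 = 1854
1854 = (7,3,14)_16 → 7³ + 3³ + 14³ = 343 + 27 + 2744 = 3114
3114 = (12,2,10)_16 → 12³ + 2³ + 10³ = 1728 + 8 + 1000 = 2736
2736 = (10,11,0)_16 → 10³ + 11³ + 0³ = 1000 + 1331 + 0 = 2331
2331 = (9,1,11)_16 → 9³ + 1³ + 11³ = 729 + 1 + 1331 = 2061
2061 = (8,0,13)_16 → 8³ + 0³ + 13³ = 512 + 0 + 2197 = 2709  — 2709 repeats.
That took 7 steps.

7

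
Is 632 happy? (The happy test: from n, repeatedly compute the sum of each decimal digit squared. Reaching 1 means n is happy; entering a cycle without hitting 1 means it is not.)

632 → 49
49 → 97
97 → 130
130 → 10
10 → 1  — reached 1.

happy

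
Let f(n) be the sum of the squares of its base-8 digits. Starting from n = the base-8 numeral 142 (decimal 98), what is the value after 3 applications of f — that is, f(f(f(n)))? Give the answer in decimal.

98 = (1,4,2)_8 → 1² + 4² + 2² = 21
21 = (2,5)_8 → 2² + 5² = 29
29 = (3,5)_8 → 3² + 5² = 34

34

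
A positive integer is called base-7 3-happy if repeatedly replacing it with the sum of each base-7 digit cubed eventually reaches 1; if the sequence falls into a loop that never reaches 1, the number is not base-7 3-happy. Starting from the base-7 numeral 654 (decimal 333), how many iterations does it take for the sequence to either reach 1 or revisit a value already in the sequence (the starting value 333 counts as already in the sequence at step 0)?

5

333 = (6,5,4)_7 → 6³ + 5³ + 4³ = 216 + 125 + 64 = 405
405 = (1,1,1,6)_7 → 1³ + 1³ + 1³ + 6³ = 1 + 1 + 1 + 216 = 219
219 = (4,3,2)_7 → 4³ + 3³ + 2³ = 64 + 27 + 8 = 99
99 = (2,0,1)_7 → 2³ + 0³ + 1³ = 8 + 0 + 1 = 9
9 = (1,2)_7 → 1³ + 2³ = 1 + 8 = 9  — 9 repeats.
That took 5 steps.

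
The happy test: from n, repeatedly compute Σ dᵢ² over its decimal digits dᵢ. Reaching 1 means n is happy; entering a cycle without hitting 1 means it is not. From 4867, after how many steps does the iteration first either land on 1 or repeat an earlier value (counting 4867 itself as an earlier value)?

4867 → 4² + 8² + 6² + 7² = 16 + 64 + 36 + 49 = 165
165 → 1² + 6² + 5² = 1 + 36 + 25 = 62
62 → 6² + 2² = 36 + 4 = 40
40 → 4² + 0² = 16 + 0 = 16
16 → 1² + 6² = 1 + 36 = 37
37 → 3² + 7² = 9 + 49 = 58
58 → 5² + 8² = 25 + 64 = 89
89 → 8² + 9² = 64 + 81 = 145
145 → 1² + 4² + 5² = 1 + 16 + 25 = 42
42 → 4² + 2² = 16 + 4 = 20
20 → 2² + 0² = 4 + 0 = 4
4 → 4² = 16  — 16 repeats.
That took 12 steps.

12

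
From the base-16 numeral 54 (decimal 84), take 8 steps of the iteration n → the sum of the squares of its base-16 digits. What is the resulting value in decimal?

84 = (5,4)_16 → 5² + 4² = 25 + 16 = 41
41 = (2,9)_16 → 2² + 9² = 4 + 81 = 85
85 = (5,5)_16 → 5² + 5² = 25 + 25 = 50
50 = (3,2)_16 → 3² + 2² = 9 + 4 = 13
13 = (13)_16 → 13² = 169
169 = (10,9)_16 → 10² + 9² = 100 + 81 = 181
181 = (11,5)_16 → 11² + 5² = 121 + 25 = 146
146 = (9,2)_16 → 9² + 2² = 81 + 4 = 85

85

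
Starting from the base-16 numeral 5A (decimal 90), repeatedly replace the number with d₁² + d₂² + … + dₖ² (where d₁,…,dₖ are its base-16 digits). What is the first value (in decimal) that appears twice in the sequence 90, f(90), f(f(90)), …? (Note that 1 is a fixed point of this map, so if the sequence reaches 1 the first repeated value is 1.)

169

90 = (5,10)_16 → 5² + 10² = 25 + 100 = 125
125 = (7,13)_16 → 7² + 13² = 49 + 169 = 218
218 = (13,10)_16 → 13² + 10² = 169 + 100 = 269
269 = (1,0,13)_16 → 1² + 0² + 13² = 1 + 0 + 169 = 170
170 = (10,10)_16 → 10² + 10² = 100 + 100 = 200
200 = (12,8)_16 → 12² + 8² = 144 + 64 = 208
208 = (13,0)_16 → 13² + 0² = 169 + 0 = 169
169 = (10,9)_16 → 10² + 9² = 100 + 81 = 181
181 = (11,5)_16 → 11² + 5² = 121 + 25 = 146
146 = (9,2)_16 → 9² + 2² = 81 + 4 = 85
85 = (5,5)_16 → 5² + 5² = 25 + 25 = 50
50 = (3,2)_16 → 3² + 2² = 9 + 4 = 13
13 = (13)_16 → 13² = 169  — 169 already appeared earlier.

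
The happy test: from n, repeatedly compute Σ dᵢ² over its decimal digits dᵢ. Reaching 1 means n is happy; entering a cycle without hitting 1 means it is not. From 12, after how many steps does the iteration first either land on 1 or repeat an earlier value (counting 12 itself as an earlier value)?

13

12 → 1² + 2² = 5
5 → 5² = 25
25 → 2² + 5² = 29
29 → 2² + 9² = 85
85 → 8² + 5² = 89
89 → 8² + 9² = 145
145 → 1² + 4² + 5² = 42
42 → 4² + 2² = 20
20 → 2² + 0² = 4
4 → 4² = 16
16 → 1² + 6² = 37
37 → 3² + 7² = 58
58 → 5² + 8² = 89  — 89 repeats.
That took 13 steps.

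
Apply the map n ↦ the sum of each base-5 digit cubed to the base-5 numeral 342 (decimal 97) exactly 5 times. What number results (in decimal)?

97 = (3,4,2)_5 → 3³ + 4³ + 2³ = 99
99 = (3,4,4)_5 → 3³ + 4³ + 4³ = 155
155 = (1,1,1,0)_5 → 1³ + 1³ + 1³ + 0³ = 3
3 = (3)_5 → 3³ = 27
27 = (1,0,2)_5 → 1³ + 0³ + 2³ = 9

9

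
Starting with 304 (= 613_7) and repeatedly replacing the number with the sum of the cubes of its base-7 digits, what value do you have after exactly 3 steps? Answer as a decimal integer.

304 = (6,1,3)_7 → 6³ + 1³ + 3³ = 216 + 1 + 27 = 244
244 = (4,6,6)_7 → 4³ + 6³ + 6³ = 64 + 216 + 216 = 496
496 = (1,3,0,6)_7 → 1³ + 3³ + 0³ + 6³ = 1 + 27 + 0 + 216 = 244

244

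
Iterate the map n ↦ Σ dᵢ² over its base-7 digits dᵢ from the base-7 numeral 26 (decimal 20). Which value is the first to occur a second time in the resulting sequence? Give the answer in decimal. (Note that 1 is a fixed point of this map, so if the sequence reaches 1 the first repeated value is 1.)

20 = (2,6)_7 → 2² + 6² = 40
40 = (5,5)_7 → 5² + 5² = 50
50 = (1,0,1)_7 → 1² + 0² + 1² = 2
2 = (2)_7 → 2² = 4
4 = (4)_7 → 4² = 16
16 = (2,2)_7 → 2² + 2² = 8
8 = (1,1)_7 → 1² + 1² = 2  — 2 already appeared earlier.

2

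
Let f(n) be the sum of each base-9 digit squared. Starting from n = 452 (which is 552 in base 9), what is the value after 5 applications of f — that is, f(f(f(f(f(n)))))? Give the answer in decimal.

452 = (5,5,2)_9 → 5² + 5² + 2² = 54
54 = (6,0)_9 → 6² + 0² = 36
36 = (4,0)_9 → 4² + 0² = 16
16 = (1,7)_9 → 1² + 7² = 50
50 = (5,5)_9 → 5² + 5² = 50

50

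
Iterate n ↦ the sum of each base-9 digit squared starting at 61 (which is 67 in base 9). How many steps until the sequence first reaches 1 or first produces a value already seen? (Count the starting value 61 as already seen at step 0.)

61 = (6,7)_9 → 6² + 7² = 85
85 = (1,0,4)_9 → 1² + 0² + 4² = 17
17 = (1,8)_9 → 1² + 8² = 65
65 = (7,2)_9 → 7² + 2² = 53
53 = (5,8)_9 → 5² + 8² = 89
89 = (1,0,8)_9 → 1² + 0² + 8² = 65  — 65 repeats.
That took 6 steps.

6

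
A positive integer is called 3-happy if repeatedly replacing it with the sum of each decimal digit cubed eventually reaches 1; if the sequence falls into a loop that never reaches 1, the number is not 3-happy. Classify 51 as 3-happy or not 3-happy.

not 3-happy

51 → 5³ + 1³ = 126
126 → 1³ + 2³ + 6³ = 225
225 → 2³ + 2³ + 5³ = 141
141 → 1³ + 4³ + 1³ = 66
66 → 6³ + 6³ = 432
432 → 4³ + 3³ + 2³ = 99
99 → 9³ + 9³ = 1458
1458 → 1³ + 4³ + 5³ + 8³ = 702
702 → 7³ + 0³ + 2³ = 351
351 → 3³ + 5³ + 1³ = 153
153 → 1³ + 5³ + 3³ = 153  — 153 already seen; the sequence cycles without reaching 1.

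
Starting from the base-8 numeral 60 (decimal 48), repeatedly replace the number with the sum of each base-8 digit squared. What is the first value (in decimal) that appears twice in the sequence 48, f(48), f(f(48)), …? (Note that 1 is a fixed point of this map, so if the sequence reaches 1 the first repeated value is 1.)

48 = (6,0)_8 → 36
36 = (4,4)_8 → 32
32 = (4,0)_8 → 16
16 = (2,0)_8 → 4
4 = (4)_8 → 16  — 16 already appeared earlier.

16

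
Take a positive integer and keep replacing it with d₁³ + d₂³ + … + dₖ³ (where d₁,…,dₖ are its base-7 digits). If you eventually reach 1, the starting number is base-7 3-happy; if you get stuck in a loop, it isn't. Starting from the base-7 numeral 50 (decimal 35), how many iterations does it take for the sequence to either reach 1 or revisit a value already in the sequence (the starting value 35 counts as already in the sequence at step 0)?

35 = (5,0)_7 → 125
125 = (2,3,6)_7 → 251
251 = (5,0,6)_7 → 341
341 = (6,6,5)_7 → 557
557 = (1,4,2,4)_7 → 137
137 = (2,5,4)_7 → 197
197 = (4,0,1)_7 → 65
65 = (1,2,2)_7 → 17
17 = (2,3)_7 → 35  — 35 repeats.
That took 9 steps.

9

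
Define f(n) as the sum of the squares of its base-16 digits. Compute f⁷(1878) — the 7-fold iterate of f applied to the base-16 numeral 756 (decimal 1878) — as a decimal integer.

1878 = (7,5,6)_16 → 110
110 = (6,14)_16 → 232
232 = (14,8)_16 → 260
260 = (1,0,4)_16 → 17
17 = (1,1)_16 → 2
2 = (2)_16 → 4
4 = (4)_16 → 16

16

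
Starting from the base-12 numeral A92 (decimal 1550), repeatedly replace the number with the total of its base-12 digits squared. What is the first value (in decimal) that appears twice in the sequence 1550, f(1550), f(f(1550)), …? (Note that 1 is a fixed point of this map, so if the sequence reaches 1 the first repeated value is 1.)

1550 = (10,9,2)_12 → 10² + 9² + 2² = 185
185 = (1,3,5)_12 → 1² + 3² + 5² = 35
35 = (2,11)_12 → 2² + 11² = 125
125 = (10,5)_12 → 10² + 5² = 125  — 125 already appeared earlier.

125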